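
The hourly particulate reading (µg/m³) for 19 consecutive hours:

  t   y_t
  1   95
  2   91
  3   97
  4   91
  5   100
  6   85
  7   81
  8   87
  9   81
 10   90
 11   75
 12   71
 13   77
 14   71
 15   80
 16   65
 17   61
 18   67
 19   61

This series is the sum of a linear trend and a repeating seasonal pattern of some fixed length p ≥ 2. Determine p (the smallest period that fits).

First differences y_{t+1} − y_t: -4, 6, -6, 9, -15, -4, 6, -6, 9, -15, -4, 6, …
The difference pattern repeats every 5 terms and not for any smaller step, so p = 5.

5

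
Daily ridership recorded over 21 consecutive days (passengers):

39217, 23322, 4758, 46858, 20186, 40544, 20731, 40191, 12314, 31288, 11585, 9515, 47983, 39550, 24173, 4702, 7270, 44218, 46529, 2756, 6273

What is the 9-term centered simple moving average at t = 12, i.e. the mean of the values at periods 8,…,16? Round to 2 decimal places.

24589.00

Sum of periods 8–16: 40191 + 12314 + 31288 + 11585 + 9515 + 47983 + 39550 + 24173 + 4702 = 221301
Divide by 9: 221301 / 9 = 24589.00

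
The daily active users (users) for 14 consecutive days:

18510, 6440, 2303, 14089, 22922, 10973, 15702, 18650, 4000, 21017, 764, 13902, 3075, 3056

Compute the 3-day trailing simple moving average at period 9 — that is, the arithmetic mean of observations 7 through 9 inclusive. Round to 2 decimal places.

12784.00

Sum of periods 7–9: 15702 + 18650 + 4000 = 38352
Divide by 3: 38352 / 3 = 12784.00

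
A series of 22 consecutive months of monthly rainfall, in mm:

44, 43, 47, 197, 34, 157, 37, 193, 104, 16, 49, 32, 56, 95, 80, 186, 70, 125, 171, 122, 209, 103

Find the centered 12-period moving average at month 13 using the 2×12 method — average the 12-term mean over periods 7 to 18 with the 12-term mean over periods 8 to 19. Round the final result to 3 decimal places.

Sum over 7–18: 37 + 193 + 104 + 16 + 49 + 32 + 56 + 95 + 80 + 186 + 70 + 125 = 1043
Sum over 8–19: 193 + 104 + 16 + 49 + 32 + 56 + 95 + 80 + 186 + 70 + 125 + 171 = 1177
CMA at t=13 = (1043 + 1177) / (2·12) = 2220 / 24 = 92.500

92.500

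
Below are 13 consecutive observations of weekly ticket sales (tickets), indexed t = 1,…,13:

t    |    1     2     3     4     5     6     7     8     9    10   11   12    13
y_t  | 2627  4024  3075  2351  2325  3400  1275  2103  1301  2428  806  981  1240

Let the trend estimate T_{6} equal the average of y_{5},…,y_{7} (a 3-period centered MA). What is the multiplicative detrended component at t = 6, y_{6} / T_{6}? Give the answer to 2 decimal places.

Trend T_6 = (2325 + 3400 + 1275) / 3 = 7000/3 = 2333.3333
Ratio to trend: 3400 / 2333.3333 = 1.46

1.46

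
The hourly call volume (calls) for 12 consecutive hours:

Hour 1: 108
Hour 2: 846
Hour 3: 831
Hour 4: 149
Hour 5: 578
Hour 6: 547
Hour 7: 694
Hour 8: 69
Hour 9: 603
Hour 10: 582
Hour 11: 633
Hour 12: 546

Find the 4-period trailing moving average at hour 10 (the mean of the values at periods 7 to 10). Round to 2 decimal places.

Sum of periods 7–10: 694 + 69 + 603 + 582 = 1948
Divide by 4: 1948 / 4 = 487.00

487.00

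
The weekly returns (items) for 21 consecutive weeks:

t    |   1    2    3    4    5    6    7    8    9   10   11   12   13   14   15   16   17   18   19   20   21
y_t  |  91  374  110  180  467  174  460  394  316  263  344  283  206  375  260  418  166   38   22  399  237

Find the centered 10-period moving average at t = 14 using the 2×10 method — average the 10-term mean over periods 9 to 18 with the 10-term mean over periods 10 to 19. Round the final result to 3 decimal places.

252.200

Sum over 9–18: 316 + 263 + 344 + 283 + 206 + 375 + 260 + 418 + 166 + 38 = 2669
Sum over 10–19: 263 + 344 + 283 + 206 + 375 + 260 + 418 + 166 + 38 + 22 = 2375
CMA at t=14 = (2669 + 2375) / (2·10) = 5044 / 20 = 252.200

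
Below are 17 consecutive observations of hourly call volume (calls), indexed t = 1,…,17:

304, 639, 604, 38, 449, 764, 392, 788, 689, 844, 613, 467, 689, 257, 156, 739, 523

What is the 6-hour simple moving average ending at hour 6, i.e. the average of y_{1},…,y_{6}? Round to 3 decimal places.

466.333

Sum of periods 1–6: 304 + 639 + 604 + 38 + 449 + 764 = 2798
Divide by 6: 2798 / 6 = 466.333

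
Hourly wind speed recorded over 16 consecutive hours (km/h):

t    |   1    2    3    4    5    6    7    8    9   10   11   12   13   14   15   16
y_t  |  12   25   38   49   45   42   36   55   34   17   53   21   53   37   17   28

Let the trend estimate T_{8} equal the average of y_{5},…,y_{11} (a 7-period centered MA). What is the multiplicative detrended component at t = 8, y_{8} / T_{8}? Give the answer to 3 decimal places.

Trend T_8 = (45 + 42 + 36 + 55 + 34 + 17 + 53) / 7 = 282/7 = 40.28571
Ratio to trend: 55 / 40.28571 = 1.365

1.365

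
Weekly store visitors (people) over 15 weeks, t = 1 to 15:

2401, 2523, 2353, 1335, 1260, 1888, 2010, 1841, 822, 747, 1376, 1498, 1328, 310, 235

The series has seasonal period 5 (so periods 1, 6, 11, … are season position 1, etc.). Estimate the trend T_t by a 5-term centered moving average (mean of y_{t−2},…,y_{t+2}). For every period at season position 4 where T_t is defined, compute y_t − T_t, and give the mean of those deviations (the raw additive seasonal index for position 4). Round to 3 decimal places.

Season position 4 occurs at t = 4, 9 (where T_t is defined).
t=4: T_4 = 1871.80000; y_4 − T_4 = 1335 − 1871.80000 = -536.80000
t=9: T_9 = 1359.20000; y_9 − T_9 = 822 − 1359.20000 = -537.20000
Mean deviation: (-536.80000 + -537.20000) / 2 = -537.000

-537.000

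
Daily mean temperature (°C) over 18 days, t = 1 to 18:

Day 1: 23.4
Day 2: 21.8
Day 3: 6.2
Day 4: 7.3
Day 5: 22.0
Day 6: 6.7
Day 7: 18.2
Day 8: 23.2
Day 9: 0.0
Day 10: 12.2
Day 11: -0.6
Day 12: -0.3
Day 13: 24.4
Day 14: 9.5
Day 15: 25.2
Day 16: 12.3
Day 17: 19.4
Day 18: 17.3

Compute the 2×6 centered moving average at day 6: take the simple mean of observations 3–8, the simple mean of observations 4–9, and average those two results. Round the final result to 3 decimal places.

13.417

Sum over 3–8: 6.2 + 7.3 + 22.0 + 6.7 + 18.2 + 23.2 = 83.6
Sum over 4–9: 7.3 + 22.0 + 6.7 + 18.2 + 23.2 + 0.0 = 77.4
CMA at t=6 = (83.6 + 77.4) / (2·6) = 161.0 / 12 = 13.417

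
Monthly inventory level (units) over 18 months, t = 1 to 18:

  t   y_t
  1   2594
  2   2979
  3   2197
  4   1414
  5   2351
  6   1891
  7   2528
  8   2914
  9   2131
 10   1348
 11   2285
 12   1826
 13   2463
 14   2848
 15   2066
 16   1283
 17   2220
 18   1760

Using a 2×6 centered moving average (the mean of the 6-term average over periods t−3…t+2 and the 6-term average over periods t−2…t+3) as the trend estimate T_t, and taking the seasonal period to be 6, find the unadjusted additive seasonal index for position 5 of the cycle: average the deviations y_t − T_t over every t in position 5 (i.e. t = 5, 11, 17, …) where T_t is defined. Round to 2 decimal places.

129.54

Season position 5 occurs at t = 5, 11 (where T_t is defined).
t=5: T_5 = 2221.2500; y_5 − T_5 = 2351 − 2221.2500 = 129.7500
t=11: T_11 = 2155.6667; y_11 − T_11 = 2285 − 2155.6667 = 129.3333
Mean deviation: (129.7500 + 129.3333) / 2 = 129.54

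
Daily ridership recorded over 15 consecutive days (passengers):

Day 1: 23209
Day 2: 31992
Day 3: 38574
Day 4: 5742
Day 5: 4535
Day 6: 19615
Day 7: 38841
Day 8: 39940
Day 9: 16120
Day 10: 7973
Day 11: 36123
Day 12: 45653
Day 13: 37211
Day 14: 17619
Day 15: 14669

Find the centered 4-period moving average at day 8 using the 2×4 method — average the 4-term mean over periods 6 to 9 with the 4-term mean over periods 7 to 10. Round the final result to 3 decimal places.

27173.750

Sum over 6–9: 19615 + 38841 + 39940 + 16120 = 114516
Sum over 7–10: 38841 + 39940 + 16120 + 7973 = 102874
CMA at t=8 = (114516 + 102874) / (2·4) = 217390 / 8 = 27173.750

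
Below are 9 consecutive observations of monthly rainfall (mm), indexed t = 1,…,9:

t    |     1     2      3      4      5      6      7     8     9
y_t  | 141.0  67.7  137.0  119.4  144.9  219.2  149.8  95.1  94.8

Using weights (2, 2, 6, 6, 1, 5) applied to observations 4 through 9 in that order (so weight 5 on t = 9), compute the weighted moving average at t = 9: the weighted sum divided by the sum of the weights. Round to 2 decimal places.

150.53

Weighted sum: 2·119.4 + 2·144.9 + 6·219.2 + 6·149.8 + 1·95.1 + 5·94.8 = 238.8 + 289.8 + 1315.2 + 898.8 + 95.1 + 474.0 = 3311.7
Weight total: 2 + 2 + 6 + 6 + 1 + 5 = 22
WMA = 3311.7 / 22 = 150.53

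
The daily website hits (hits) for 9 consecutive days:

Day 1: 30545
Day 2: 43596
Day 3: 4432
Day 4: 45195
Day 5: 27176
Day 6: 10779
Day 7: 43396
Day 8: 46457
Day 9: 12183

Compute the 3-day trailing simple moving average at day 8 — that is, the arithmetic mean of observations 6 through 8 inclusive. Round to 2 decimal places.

33544.00

Sum of periods 6–8: 10779 + 43396 + 46457 = 100632
Divide by 3: 100632 / 3 = 33544.00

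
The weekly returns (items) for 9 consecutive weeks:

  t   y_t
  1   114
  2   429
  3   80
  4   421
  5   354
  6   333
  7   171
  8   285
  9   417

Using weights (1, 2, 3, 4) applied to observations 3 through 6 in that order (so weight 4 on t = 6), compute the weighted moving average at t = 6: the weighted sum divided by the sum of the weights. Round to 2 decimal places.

Weighted sum: 1·80 + 2·421 + 3·354 + 4·333 = 80 + 842 + 1062 + 1332 = 3316
Weight total: 1 + 2 + 3 + 4 = 10
WMA = 3316 / 10 = 331.60

331.60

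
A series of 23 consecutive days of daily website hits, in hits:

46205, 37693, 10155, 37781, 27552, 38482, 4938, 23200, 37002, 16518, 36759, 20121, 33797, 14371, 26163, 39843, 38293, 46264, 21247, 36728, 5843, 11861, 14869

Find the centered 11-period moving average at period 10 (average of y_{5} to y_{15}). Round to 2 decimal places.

25354.82

Sum of periods 5–15: 27552 + 38482 + 4938 + 23200 + 37002 + 16518 + 36759 + 20121 + 33797 + 14371 + 26163 = 278903
Divide by 11: 278903 / 11 = 25354.82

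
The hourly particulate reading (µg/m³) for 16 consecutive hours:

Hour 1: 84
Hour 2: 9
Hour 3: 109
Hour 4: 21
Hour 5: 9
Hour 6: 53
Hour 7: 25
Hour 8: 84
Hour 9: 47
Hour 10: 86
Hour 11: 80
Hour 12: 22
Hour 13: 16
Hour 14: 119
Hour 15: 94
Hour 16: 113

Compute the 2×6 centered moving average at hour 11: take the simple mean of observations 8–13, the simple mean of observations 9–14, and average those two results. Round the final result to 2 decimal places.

Sum over 8–13: 84 + 47 + 86 + 80 + 22 + 16 = 335
Sum over 9–14: 47 + 86 + 80 + 22 + 16 + 119 = 370
CMA at t=11 = (335 + 370) / (2·6) = 705 / 12 = 58.75

58.75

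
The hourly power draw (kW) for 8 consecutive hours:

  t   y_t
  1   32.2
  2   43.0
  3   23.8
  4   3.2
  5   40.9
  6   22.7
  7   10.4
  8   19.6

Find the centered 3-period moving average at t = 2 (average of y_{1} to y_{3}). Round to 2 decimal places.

Sum of periods 1–3: 32.2 + 43.0 + 23.8 = 99.0
Divide by 3: 99.0 / 3 = 33.00

33.00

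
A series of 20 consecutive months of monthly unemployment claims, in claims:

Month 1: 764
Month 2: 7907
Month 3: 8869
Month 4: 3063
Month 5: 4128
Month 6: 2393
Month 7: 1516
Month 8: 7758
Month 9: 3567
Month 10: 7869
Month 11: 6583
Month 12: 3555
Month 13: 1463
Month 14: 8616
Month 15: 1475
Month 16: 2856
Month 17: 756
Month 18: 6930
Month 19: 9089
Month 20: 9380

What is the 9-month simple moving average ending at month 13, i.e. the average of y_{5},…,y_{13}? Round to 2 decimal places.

Sum of periods 5–13: 4128 + 2393 + 1516 + 7758 + 3567 + 7869 + 6583 + 3555 + 1463 = 38832
Divide by 9: 38832 / 9 = 4314.67

4314.67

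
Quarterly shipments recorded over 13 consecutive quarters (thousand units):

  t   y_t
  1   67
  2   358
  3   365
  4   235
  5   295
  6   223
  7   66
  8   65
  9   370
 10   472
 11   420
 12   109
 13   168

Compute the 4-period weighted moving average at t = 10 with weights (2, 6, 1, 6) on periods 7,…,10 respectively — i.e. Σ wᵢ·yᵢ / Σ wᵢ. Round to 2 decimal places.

Weighted sum: 2·66 + 6·65 + 1·370 + 6·472 = 132 + 390 + 370 + 2832 = 3724
Weight total: 2 + 6 + 1 + 6 = 15
WMA = 3724 / 15 = 248.27

248.27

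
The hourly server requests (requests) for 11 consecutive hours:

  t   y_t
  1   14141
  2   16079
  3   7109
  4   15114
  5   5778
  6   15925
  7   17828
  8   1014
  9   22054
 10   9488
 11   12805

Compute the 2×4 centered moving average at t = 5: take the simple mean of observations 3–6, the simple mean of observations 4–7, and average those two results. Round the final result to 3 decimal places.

Sum over 3–6: 7109 + 15114 + 5778 + 15925 = 43926
Sum over 4–7: 15114 + 5778 + 15925 + 17828 = 54645
CMA at t=5 = (43926 + 54645) / (2·4) = 98571 / 8 = 12321.375

12321.375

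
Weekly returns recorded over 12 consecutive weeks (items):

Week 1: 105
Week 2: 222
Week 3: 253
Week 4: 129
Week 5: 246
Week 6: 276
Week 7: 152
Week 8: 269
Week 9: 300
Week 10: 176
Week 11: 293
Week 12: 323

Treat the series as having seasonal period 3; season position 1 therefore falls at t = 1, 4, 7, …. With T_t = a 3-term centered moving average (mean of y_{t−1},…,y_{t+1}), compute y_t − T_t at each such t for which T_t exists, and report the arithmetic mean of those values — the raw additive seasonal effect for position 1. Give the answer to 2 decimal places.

Season position 1 occurs at t = 4, 7, 10 (where T_t is defined).
t=4: T_4 = 209.3333; y_4 − T_4 = 129 − 209.3333 = -80.3333
t=7: T_7 = 232.3333; y_7 − T_7 = 152 − 232.3333 = -80.3333
t=10: T_10 = 256.3333; y_10 − T_10 = 176 − 256.3333 = -80.3333
Mean deviation: (-80.3333 + -80.3333 + -80.3333) / 3 = -80.33

-80.33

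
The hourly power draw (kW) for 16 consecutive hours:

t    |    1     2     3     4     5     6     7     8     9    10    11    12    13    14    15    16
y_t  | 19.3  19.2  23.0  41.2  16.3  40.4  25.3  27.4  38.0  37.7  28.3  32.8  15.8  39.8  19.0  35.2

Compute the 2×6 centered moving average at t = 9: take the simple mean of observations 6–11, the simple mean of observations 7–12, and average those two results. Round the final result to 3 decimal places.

Sum over 6–11: 40.4 + 25.3 + 27.4 + 38.0 + 37.7 + 28.3 = 197.1
Sum over 7–12: 25.3 + 27.4 + 38.0 + 37.7 + 28.3 + 32.8 = 189.5
CMA at t=9 = (197.1 + 189.5) / (2·6) = 386.6 / 12 = 32.217

32.217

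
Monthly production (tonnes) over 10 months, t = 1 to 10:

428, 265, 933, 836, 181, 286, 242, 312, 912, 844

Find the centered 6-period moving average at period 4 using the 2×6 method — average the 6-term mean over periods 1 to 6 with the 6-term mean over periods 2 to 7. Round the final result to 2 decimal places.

Sum over 1–6: 428 + 265 + 933 + 836 + 181 + 286 = 2929
Sum over 2–7: 265 + 933 + 836 + 181 + 286 + 242 = 2743
CMA at t=4 = (2929 + 2743) / (2·6) = 5672 / 12 = 472.67

472.67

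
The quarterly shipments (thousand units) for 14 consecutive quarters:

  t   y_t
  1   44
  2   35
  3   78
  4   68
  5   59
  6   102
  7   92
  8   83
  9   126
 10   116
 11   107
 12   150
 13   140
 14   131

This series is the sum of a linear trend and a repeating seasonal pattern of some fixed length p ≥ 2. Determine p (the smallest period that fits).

3

First differences y_{t+1} − y_t: -9, 43, -10, -9, 43, -10, -9, 43, …
The difference pattern repeats every 3 terms and not for any smaller step, so p = 3.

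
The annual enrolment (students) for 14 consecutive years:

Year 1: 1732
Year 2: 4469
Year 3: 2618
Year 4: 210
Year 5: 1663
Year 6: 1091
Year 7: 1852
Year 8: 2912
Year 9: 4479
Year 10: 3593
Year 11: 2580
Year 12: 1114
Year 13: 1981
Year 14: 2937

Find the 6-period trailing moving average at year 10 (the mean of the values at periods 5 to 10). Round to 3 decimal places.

Sum of periods 5–10: 1663 + 1091 + 1852 + 2912 + 4479 + 3593 = 15590
Divide by 6: 15590 / 6 = 2598.333

2598.333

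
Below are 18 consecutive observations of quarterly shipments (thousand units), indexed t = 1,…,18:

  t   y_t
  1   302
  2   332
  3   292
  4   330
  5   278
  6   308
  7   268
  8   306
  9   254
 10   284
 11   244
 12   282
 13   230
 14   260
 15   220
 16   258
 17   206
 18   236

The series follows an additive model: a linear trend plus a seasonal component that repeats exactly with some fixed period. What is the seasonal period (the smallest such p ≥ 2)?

First differences y_{t+1} − y_t: 30, -40, 38, -52, 30, -40, 38, -52, 30, -40, …
The difference pattern repeats every 4 terms and not for any smaller step, so p = 4.

4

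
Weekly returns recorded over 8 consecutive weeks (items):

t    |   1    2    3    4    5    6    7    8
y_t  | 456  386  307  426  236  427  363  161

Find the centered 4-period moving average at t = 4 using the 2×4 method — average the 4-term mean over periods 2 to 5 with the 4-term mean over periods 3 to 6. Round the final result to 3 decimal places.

Sum over 2–5: 386 + 307 + 426 + 236 = 1355
Sum over 3–6: 307 + 426 + 236 + 427 = 1396
CMA at t=4 = (1355 + 1396) / (2·4) = 2751 / 8 = 343.875

343.875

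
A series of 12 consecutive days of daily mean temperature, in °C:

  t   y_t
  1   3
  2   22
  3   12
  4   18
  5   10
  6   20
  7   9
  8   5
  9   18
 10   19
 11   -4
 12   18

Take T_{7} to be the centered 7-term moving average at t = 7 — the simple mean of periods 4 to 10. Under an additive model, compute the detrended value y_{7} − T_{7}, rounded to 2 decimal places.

Trend T_7 = (18 + 10 + 20 + 9 + 5 + 18 + 19) / 7 = 99/7 = 14.1429
Detrended value: 9 − 14.1429 = -5.14

-5.14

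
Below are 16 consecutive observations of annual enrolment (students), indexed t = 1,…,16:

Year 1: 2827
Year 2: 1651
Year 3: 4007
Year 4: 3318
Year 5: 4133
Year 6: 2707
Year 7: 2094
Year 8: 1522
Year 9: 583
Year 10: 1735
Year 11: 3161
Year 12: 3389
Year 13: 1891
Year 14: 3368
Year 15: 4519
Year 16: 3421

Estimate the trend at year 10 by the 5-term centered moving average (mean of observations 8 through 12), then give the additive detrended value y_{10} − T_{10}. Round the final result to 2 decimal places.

Trend T_10 = (1522 + 583 + 1735 + 3161 + 3389) / 5 = 10390/5 = 2078.0000
Detrended value: 1735 − 2078.0000 = -343.00

-343.00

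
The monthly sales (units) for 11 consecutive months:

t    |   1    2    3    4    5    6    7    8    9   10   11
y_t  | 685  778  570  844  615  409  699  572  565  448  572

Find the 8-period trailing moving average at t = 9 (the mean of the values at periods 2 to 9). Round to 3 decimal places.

Sum of periods 2–9: 778 + 570 + 844 + 615 + 409 + 699 + 572 + 565 = 5052
Divide by 8: 5052 / 8 = 631.500

631.500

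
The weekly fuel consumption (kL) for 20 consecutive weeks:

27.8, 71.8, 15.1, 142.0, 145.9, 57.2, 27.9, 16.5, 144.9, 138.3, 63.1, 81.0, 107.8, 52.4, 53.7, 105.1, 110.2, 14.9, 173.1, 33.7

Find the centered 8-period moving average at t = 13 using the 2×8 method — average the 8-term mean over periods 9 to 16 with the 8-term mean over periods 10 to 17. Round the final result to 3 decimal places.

Sum over 9–16: 144.9 + 138.3 + 63.1 + 81.0 + 107.8 + 52.4 + 53.7 + 105.1 = 746.3
Sum over 10–17: 138.3 + 63.1 + 81.0 + 107.8 + 52.4 + 53.7 + 105.1 + 110.2 = 711.6
CMA at t=13 = (746.3 + 711.6) / (2·8) = 1457.9 / 16 = 91.119

91.119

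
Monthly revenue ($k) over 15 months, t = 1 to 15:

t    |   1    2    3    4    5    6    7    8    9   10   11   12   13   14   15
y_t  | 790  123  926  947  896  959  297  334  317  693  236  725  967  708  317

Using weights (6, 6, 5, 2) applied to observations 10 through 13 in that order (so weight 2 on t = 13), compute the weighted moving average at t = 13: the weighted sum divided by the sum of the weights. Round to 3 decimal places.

Weighted sum: 6·693 + 6·236 + 5·725 + 2·967 = 4158 + 1416 + 3625 + 1934 = 11133
Weight total: 6 + 6 + 5 + 2 = 19
WMA = 11133 / 19 = 585.947

585.947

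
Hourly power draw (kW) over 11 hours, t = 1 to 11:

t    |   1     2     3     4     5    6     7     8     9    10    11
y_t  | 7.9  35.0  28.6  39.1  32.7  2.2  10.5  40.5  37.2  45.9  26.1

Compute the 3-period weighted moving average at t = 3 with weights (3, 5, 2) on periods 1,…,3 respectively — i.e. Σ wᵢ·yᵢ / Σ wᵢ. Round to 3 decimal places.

Weighted sum: 3·7.9 + 5·35.0 + 2·28.6 = 23.7 + 175.0 + 57.2 = 255.9
Weight total: 3 + 5 + 2 = 10
WMA = 255.9 / 10 = 25.590

25.590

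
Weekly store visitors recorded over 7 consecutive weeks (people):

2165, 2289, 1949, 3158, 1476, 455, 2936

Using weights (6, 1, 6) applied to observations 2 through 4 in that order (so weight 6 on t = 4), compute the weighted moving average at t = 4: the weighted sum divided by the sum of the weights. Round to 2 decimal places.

Weighted sum: 6·2289 + 1·1949 + 6·3158 = 13734 + 1949 + 18948 = 34631
Weight total: 6 + 1 + 6 = 13
WMA = 34631 / 13 = 2663.92

2663.92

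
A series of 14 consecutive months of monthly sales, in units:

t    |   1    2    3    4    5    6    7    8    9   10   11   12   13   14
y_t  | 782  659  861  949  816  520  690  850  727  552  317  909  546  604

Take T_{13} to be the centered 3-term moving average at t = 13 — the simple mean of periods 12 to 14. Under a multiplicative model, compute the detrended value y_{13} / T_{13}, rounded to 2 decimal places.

Trend T_13 = (909 + 546 + 604) / 3 = 2059/3 = 686.3333
Ratio to trend: 546 / 686.3333 = 0.80

0.80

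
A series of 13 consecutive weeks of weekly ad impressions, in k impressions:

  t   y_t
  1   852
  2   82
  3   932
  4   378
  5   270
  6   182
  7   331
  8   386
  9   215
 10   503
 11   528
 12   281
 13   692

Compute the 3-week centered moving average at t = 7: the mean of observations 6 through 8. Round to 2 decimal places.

Sum of periods 6–8: 182 + 331 + 386 = 899
Divide by 3: 899 / 3 = 299.67

299.67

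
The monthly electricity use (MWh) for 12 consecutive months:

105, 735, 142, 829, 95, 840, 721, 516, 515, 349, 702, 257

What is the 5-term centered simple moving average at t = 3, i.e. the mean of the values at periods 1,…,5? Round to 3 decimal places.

381.200

Sum of periods 1–5: 105 + 735 + 142 + 829 + 95 = 1906
Divide by 5: 1906 / 5 = 381.200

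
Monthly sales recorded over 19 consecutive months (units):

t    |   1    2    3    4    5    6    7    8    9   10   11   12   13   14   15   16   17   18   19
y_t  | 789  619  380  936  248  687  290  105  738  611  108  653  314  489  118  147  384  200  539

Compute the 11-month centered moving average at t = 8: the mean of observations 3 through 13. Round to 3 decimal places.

Sum of periods 3–13: 380 + 936 + 248 + 687 + 290 + 105 + 738 + 611 + 108 + 653 + 314 = 5070
Divide by 11: 5070 / 11 = 460.909

460.909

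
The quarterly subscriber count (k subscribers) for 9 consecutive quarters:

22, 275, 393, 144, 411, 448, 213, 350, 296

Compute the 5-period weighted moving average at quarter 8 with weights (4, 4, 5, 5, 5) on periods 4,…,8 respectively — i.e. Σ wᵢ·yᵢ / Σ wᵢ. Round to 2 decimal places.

Weighted sum: 4·144 + 4·411 + 5·448 + 5·213 + 5·350 = 576 + 1644 + 2240 + 1065 + 1750 = 7275
Weight total: 4 + 4 + 5 + 5 + 5 = 23
WMA = 7275 / 23 = 316.30

316.30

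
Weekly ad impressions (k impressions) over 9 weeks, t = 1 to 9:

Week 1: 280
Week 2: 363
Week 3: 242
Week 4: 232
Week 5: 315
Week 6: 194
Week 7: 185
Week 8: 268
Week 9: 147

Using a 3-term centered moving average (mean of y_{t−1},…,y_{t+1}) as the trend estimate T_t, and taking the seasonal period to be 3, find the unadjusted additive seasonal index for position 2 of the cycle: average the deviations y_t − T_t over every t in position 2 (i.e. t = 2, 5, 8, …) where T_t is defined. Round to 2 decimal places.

Season position 2 occurs at t = 2, 5, 8 (where T_t is defined).
t=2: T_2 = 295.0000; y_2 − T_2 = 363 − 295.0000 = 68.0000
t=5: T_5 = 247.0000; y_5 − T_5 = 315 − 247.0000 = 68.0000
t=8: T_8 = 200.0000; y_8 − T_8 = 268 − 200.0000 = 68.0000
Mean deviation: (68.0000 + 68.0000 + 68.0000) / 3 = 68.00

68.00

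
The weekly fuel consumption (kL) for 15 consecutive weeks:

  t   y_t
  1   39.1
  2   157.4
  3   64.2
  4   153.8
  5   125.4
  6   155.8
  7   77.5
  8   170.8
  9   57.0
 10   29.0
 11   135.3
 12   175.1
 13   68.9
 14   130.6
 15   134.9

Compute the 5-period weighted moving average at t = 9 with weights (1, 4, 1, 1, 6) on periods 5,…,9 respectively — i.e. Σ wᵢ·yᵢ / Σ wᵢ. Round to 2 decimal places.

Weighted sum: 1·125.4 + 4·155.8 + 1·77.5 + 1·170.8 + 6·57.0 = 125.4 + 623.2 + 77.5 + 170.8 + 342.0 = 1338.9
Weight total: 1 + 4 + 1 + 1 + 6 = 13
WMA = 1338.9 / 13 = 102.99

102.99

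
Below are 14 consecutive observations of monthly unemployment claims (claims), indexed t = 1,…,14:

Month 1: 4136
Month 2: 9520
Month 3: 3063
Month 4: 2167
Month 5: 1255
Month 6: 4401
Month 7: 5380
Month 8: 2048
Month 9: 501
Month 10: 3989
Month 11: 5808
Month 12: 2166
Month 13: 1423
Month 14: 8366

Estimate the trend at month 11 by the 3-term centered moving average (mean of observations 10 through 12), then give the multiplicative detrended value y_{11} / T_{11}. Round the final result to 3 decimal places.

1.456

Trend T_11 = (3989 + 5808 + 2166) / 3 = 11963/3 = 3987.66667
Ratio to trend: 5808 / 3987.66667 = 1.456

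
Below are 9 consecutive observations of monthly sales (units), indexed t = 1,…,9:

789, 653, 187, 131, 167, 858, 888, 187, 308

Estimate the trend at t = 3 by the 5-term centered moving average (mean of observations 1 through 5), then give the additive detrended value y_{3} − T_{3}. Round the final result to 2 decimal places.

Trend T_3 = (789 + 653 + 187 + 131 + 167) / 5 = 1927/5 = 385.4000
Detrended value: 187 − 385.4000 = -198.40

-198.40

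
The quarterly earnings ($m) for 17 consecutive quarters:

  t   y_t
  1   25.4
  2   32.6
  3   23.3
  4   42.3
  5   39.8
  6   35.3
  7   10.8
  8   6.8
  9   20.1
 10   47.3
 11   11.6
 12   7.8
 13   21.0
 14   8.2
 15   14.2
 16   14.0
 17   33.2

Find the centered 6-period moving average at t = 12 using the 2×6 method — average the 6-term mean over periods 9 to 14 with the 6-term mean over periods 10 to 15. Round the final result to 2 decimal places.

18.84

Sum over 9–14: 20.1 + 47.3 + 11.6 + 7.8 + 21.0 + 8.2 = 116.0
Sum over 10–15: 47.3 + 11.6 + 7.8 + 21.0 + 8.2 + 14.2 = 110.1
CMA at t=12 = (116.0 + 110.1) / (2·6) = 226.1 / 12 = 18.84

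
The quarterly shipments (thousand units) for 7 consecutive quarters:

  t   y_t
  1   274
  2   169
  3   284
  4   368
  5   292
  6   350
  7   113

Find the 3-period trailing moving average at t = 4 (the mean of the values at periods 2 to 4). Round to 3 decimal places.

273.667

Sum of periods 2–4: 169 + 284 + 368 = 821
Divide by 3: 821 / 3 = 273.667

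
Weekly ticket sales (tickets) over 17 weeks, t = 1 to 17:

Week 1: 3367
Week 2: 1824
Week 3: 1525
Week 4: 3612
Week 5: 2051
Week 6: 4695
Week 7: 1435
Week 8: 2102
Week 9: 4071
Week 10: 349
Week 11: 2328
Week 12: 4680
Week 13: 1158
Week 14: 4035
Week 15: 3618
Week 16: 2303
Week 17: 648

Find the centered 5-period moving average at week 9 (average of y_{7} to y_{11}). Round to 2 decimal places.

2057.00

Sum of periods 7–11: 1435 + 2102 + 4071 + 349 + 2328 = 10285
Divide by 5: 10285 / 5 = 2057.00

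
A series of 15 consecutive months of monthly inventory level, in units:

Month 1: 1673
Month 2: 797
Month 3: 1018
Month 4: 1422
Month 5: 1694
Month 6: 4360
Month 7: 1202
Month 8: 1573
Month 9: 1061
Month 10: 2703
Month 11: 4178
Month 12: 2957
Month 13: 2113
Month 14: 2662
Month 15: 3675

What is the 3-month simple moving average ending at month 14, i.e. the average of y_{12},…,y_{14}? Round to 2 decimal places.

Sum of periods 12–14: 2957 + 2113 + 2662 = 7732
Divide by 3: 7732 / 3 = 2577.33

2577.33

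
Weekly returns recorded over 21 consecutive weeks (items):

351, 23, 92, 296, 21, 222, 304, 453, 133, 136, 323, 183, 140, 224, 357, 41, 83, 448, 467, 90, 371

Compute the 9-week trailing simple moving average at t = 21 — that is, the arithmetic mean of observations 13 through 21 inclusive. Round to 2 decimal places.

Sum of periods 13–21: 140 + 224 + 357 + 41 + 83 + 448 + 467 + 90 + 371 = 2221
Divide by 9: 2221 / 9 = 246.78

246.78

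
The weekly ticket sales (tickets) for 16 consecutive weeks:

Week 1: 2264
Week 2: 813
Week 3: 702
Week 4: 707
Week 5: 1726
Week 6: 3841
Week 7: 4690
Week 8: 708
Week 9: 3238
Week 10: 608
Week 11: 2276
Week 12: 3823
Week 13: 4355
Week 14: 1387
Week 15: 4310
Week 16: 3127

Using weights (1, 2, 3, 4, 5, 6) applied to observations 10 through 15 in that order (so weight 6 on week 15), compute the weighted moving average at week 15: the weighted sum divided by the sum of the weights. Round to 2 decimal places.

Weighted sum: 1·608 + 2·2276 + 3·3823 + 4·4355 + 5·1387 + 6·4310 = 608 + 4552 + 11469 + 17420 + 6935 + 25860 = 66844
Weight total: 1 + 2 + 3 + 4 + 5 + 6 = 21
WMA = 66844 / 21 = 3183.05

3183.05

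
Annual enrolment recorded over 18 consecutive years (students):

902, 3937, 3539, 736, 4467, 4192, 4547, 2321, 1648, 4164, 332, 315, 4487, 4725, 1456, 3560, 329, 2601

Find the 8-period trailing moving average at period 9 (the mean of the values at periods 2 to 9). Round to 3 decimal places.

Sum of periods 2–9: 3937 + 3539 + 736 + 4467 + 4192 + 4547 + 2321 + 1648 = 25387
Divide by 8: 25387 / 8 = 3173.375

3173.375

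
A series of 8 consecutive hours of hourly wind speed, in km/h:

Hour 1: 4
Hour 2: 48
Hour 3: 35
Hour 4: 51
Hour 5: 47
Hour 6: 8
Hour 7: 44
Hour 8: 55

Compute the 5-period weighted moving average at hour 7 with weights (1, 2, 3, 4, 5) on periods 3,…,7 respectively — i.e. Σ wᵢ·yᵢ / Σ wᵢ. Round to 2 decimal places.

35.33

Weighted sum: 1·35 + 2·51 + 3·47 + 4·8 + 5·44 = 35 + 102 + 141 + 32 + 220 = 530
Weight total: 1 + 2 + 3 + 4 + 5 = 15
WMA = 530 / 15 = 35.33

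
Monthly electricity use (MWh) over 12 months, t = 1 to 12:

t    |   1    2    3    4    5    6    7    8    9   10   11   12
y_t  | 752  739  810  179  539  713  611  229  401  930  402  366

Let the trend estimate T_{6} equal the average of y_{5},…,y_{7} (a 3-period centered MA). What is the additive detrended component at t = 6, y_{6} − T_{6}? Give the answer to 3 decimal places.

Trend T_6 = (539 + 713 + 611) / 3 = 1863/3 = 621.00000
Detrended value: 713 − 621.00000 = 92.000

92.000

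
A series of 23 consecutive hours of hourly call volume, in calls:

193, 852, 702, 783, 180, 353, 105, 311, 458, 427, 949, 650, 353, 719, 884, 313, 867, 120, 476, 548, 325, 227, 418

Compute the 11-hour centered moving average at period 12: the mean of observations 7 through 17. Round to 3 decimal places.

548.727

Sum of periods 7–17: 105 + 311 + 458 + 427 + 949 + 650 + 353 + 719 + 884 + 313 + 867 = 6036
Divide by 11: 6036 / 11 = 548.727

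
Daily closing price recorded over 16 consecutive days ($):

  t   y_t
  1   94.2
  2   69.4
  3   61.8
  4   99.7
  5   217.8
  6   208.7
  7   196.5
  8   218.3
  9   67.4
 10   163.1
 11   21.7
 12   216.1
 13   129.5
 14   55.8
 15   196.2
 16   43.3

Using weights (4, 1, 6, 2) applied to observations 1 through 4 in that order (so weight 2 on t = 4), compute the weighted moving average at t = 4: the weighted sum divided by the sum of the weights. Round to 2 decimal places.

Weighted sum: 4·94.2 + 1·69.4 + 6·61.8 + 2·99.7 = 376.8 + 69.4 + 370.8 + 199.4 = 1016.4
Weight total: 4 + 1 + 6 + 2 = 13
WMA = 1016.4 / 13 = 78.18

78.18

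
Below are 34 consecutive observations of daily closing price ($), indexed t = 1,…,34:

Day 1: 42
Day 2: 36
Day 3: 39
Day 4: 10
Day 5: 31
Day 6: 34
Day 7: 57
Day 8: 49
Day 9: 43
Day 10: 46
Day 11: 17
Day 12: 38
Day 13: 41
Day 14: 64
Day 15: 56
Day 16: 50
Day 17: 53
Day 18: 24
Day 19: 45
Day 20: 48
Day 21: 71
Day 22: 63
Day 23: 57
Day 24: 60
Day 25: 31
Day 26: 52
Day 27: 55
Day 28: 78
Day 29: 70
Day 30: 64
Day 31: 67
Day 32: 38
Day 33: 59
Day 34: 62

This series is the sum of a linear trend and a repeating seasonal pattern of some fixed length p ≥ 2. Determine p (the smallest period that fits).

First differences y_{t+1} − y_t: -6, 3, -29, 21, 3, 23, -8, -6, 3, -29, 21, 3, 23, -8, -6, 3, …
The difference pattern repeats every 7 terms and not for any smaller step, so p = 7.

7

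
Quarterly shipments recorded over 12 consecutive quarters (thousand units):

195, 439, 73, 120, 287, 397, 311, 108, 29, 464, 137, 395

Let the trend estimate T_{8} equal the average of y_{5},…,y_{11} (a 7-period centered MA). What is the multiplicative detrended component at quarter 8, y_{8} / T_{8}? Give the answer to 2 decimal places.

Trend T_8 = (287 + 397 + 311 + 108 + 29 + 464 + 137) / 7 = 1733/7 = 247.5714
Ratio to trend: 108 / 247.5714 = 0.44

0.44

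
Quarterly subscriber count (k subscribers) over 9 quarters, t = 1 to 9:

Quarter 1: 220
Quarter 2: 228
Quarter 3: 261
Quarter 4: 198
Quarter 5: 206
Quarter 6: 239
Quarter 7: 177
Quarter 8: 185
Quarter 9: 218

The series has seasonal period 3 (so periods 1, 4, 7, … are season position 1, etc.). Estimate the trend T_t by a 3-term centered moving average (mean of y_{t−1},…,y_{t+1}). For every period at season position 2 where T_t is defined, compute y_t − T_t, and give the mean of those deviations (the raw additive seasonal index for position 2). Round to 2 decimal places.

-8.33

Season position 2 occurs at t = 2, 5, 8 (where T_t is defined).
t=2: T_2 = 236.3333; y_2 − T_2 = 228 − 236.3333 = -8.3333
t=5: T_5 = 214.3333; y_5 − T_5 = 206 − 214.3333 = -8.3333
t=8: T_8 = 193.3333; y_8 − T_8 = 185 − 193.3333 = -8.3333
Mean deviation: (-8.3333 + -8.3333 + -8.3333) / 3 = -8.33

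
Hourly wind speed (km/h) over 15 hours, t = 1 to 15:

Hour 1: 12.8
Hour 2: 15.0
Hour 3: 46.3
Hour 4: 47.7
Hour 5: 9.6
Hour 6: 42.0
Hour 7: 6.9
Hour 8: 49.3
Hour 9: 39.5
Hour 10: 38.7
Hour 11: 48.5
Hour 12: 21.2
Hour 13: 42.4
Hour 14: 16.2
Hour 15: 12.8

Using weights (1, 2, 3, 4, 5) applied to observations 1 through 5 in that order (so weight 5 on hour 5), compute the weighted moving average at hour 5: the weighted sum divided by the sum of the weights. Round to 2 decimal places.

28.03

Weighted sum: 1·12.8 + 2·15.0 + 3·46.3 + 4·47.7 + 5·9.6 = 12.8 + 30.0 + 138.9 + 190.8 + 48.0 = 420.5
Weight total: 1 + 2 + 3 + 4 + 5 = 15
WMA = 420.5 / 15 = 28.03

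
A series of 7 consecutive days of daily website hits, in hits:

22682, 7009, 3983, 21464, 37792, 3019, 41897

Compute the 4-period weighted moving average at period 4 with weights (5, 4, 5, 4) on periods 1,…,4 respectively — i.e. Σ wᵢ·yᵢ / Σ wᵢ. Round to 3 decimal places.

Weighted sum: 5·22682 + 4·7009 + 5·3983 + 4·21464 = 113410 + 28036 + 19915 + 85856 = 247217
Weight total: 5 + 4 + 5 + 4 = 18
WMA = 247217 / 18 = 13734.278

13734.278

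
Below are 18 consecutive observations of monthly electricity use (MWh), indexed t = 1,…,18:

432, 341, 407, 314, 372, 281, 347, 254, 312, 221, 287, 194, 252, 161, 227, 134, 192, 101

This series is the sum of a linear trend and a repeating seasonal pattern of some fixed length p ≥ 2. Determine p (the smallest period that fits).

4

First differences y_{t+1} − y_t: -91, 66, -93, 58, -91, 66, -93, 58, -91, 66, …
The difference pattern repeats every 4 terms and not for any smaller step, so p = 4.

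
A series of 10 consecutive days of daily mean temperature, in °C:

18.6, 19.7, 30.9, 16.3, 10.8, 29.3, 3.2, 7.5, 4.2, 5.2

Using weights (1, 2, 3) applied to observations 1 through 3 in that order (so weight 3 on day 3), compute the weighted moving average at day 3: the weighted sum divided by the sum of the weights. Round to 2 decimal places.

25.12

Weighted sum: 1·18.6 + 2·19.7 + 3·30.9 = 18.6 + 39.4 + 92.7 = 150.7
Weight total: 1 + 2 + 3 = 6
WMA = 150.7 / 6 = 25.12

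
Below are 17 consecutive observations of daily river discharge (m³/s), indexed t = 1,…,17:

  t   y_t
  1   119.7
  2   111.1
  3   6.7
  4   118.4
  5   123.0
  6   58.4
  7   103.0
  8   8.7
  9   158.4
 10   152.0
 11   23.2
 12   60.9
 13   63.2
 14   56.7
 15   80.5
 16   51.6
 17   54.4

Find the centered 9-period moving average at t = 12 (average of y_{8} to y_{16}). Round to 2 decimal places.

72.80

Sum of periods 8–16: 8.7 + 158.4 + 152.0 + 23.2 + 60.9 + 63.2 + 56.7 + 80.5 + 51.6 = 655.2
Divide by 9: 655.2 / 9 = 72.80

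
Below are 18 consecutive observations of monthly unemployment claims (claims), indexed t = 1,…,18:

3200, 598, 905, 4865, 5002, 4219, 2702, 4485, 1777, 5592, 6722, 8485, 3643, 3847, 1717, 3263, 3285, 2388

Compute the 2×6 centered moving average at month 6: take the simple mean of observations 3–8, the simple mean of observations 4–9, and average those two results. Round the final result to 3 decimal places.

Sum over 3–8: 905 + 4865 + 5002 + 4219 + 2702 + 4485 = 22178
Sum over 4–9: 4865 + 5002 + 4219 + 2702 + 4485 + 1777 = 23050
CMA at t=6 = (22178 + 23050) / (2·6) = 45228 / 12 = 3769.000

3769.000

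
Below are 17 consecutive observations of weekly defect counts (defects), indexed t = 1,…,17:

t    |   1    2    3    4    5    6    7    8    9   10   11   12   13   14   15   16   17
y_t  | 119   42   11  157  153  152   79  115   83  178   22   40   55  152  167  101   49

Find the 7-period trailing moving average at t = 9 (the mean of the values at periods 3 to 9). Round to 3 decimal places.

107.143

Sum of periods 3–9: 11 + 157 + 153 + 152 + 79 + 115 + 83 = 750
Divide by 7: 750 / 7 = 107.143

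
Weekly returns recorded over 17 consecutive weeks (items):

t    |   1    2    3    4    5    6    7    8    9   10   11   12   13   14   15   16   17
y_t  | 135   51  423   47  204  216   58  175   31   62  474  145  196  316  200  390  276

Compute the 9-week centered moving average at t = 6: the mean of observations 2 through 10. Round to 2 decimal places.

140.78

Sum of periods 2–10: 51 + 423 + 47 + 204 + 216 + 58 + 175 + 31 + 62 = 1267
Divide by 9: 1267 / 9 = 140.78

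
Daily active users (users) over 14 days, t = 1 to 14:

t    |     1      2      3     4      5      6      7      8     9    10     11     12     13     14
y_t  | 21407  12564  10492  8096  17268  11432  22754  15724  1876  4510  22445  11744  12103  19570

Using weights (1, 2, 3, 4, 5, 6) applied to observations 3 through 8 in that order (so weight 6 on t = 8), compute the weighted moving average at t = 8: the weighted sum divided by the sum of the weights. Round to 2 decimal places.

Weighted sum: 1·10492 + 2·8096 + 3·17268 + 4·11432 + 5·22754 + 6·15724 = 10492 + 16192 + 51804 + 45728 + 113770 + 94344 = 332330
Weight total: 1 + 2 + 3 + 4 + 5 + 6 = 21
WMA = 332330 / 21 = 15825.24

15825.24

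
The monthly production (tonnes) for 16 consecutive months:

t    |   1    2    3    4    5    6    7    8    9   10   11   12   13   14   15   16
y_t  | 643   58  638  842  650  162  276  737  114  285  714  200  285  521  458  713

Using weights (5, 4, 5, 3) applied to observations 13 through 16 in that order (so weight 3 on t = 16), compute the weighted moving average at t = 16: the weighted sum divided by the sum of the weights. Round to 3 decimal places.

466.941

Weighted sum: 5·285 + 4·521 + 5·458 + 3·713 = 1425 + 2084 + 2290 + 2139 = 7938
Weight total: 5 + 4 + 5 + 3 = 17
WMA = 7938 / 17 = 466.941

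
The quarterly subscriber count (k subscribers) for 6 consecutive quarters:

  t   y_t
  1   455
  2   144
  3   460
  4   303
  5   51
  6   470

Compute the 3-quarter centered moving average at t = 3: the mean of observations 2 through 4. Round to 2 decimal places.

Sum of periods 2–4: 144 + 460 + 303 = 907
Divide by 3: 907 / 3 = 302.33

302.33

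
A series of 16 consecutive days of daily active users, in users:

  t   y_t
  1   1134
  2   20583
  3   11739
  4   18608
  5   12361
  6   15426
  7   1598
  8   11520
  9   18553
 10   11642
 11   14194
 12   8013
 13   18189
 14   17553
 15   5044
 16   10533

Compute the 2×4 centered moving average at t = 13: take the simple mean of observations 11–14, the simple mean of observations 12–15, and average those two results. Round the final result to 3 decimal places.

13343.500

Sum over 11–14: 14194 + 8013 + 18189 + 17553 = 57949
Sum over 12–15: 8013 + 18189 + 17553 + 5044 = 48799
CMA at t=13 = (57949 + 48799) / (2·4) = 106748 / 8 = 13343.500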